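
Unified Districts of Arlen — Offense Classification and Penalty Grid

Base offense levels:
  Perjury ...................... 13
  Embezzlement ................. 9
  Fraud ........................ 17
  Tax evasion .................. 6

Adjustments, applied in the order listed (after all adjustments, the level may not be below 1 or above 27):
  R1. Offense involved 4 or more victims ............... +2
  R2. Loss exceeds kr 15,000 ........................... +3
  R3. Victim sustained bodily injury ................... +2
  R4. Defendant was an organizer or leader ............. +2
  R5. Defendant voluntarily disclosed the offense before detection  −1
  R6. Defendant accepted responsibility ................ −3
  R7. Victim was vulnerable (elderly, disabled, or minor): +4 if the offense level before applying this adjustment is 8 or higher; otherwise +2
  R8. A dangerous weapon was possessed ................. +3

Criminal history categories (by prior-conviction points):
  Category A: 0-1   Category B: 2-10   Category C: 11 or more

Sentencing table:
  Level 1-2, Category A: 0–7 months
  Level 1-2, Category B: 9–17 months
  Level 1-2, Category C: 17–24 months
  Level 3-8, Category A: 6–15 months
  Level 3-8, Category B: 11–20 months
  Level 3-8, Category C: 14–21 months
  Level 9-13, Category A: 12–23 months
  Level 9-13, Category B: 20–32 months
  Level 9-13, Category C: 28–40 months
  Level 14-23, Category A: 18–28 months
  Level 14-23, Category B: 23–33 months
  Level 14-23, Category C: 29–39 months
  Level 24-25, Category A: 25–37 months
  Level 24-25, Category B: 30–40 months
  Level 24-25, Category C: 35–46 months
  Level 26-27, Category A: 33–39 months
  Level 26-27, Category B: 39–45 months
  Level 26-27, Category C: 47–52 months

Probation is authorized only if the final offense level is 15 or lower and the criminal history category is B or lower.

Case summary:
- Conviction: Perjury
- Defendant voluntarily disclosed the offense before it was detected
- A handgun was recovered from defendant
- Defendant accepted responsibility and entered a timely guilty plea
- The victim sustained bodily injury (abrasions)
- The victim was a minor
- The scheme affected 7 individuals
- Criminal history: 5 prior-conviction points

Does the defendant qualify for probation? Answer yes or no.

No

Base offense level for perjury: 13.
R1 applies: 13 + 2 = 15.
R3 applies: 15 + 2 = 17.
R4 does not apply.
R5 applies: 17 − 1 = 16.
R6 applies: 16 − 3 = 13.
R7 applies (level before this adjustment is 13 ≥ 8, so +4): 13 + 4 = 17.
R8 applies: 17 + 3 = 20.
Final offense level: 20.
Criminal history: 5 prior points → Category B (2-10).
Level 20 falls in the 14-23 band.
Grid: Level 14-23 × Category B = 23-33 months.
Probation check: level 20 > 15 and category B ≤ B → not eligible.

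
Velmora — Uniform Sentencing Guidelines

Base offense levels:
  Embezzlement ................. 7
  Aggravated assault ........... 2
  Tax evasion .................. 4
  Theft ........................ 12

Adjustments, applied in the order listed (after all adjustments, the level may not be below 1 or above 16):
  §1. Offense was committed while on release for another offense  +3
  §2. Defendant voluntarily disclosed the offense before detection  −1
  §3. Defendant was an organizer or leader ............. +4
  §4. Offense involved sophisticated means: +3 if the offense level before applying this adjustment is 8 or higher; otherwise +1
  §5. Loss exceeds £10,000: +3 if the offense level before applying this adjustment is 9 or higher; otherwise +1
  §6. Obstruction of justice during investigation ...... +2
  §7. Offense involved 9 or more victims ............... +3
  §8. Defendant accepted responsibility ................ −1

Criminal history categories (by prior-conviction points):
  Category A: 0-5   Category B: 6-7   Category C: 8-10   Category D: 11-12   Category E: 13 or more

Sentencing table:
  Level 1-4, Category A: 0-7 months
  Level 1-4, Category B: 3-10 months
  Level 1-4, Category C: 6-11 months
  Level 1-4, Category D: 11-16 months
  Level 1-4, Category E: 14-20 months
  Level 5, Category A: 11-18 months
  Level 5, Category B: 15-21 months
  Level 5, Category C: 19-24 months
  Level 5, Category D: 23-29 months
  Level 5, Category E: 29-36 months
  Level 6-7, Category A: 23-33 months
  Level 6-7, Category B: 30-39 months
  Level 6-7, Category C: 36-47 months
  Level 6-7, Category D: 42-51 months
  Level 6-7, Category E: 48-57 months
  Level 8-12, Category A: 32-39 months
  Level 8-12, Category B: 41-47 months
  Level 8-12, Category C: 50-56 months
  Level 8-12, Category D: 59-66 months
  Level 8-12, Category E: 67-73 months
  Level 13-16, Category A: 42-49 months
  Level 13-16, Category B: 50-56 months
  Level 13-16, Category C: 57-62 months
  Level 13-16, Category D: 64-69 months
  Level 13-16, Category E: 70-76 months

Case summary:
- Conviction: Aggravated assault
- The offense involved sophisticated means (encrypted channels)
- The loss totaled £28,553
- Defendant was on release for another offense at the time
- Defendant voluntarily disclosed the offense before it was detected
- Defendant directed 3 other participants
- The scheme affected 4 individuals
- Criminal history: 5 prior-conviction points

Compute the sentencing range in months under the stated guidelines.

Base offense level for aggravated assault: 2.
§1 applies: 2 + 3 = 5.
§2 applies: 5 − 1 = 4.
§3 applies: 4 + 4 = 8.
§4 applies (level before this adjustment is 8 ≥ 8, so +3): 8 + 3 = 11.
§5 applies (level before this adjustment is 11 ≥ 9, so +3): 11 + 3 = 14.
§6 does not apply.
§8 does not apply.
Final offense level: 14.
Criminal history: 5 prior points → Category A (0-5).
Level 14 falls in the 13-16 band.
Grid: Level 13-16 × Category A = 42-49 months.

42-49 months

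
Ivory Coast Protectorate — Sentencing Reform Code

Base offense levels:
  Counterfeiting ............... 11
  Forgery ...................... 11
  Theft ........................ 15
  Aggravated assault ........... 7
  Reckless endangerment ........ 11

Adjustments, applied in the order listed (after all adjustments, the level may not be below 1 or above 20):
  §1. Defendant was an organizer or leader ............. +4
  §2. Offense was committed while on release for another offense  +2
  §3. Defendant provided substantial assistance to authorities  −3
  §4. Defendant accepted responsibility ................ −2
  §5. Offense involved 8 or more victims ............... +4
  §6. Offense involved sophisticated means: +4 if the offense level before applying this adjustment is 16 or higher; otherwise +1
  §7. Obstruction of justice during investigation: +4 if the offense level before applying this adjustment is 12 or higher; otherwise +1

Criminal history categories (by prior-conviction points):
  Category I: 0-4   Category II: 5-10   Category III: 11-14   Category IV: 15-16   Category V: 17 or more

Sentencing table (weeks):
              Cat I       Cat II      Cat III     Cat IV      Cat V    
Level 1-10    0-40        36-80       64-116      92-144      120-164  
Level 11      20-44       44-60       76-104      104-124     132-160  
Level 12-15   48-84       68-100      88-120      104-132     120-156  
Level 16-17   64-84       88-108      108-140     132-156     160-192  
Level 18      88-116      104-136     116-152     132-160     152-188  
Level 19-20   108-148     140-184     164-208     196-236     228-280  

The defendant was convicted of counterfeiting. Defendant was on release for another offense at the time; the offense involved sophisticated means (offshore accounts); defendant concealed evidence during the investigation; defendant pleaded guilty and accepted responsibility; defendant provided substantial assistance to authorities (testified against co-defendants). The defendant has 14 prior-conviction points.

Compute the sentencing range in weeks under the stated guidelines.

Base offense level for counterfeiting: 11.
§1 does not apply.
§2 applies: 11 + 2 = 13.
§3 applies: 13 − 3 = 10.
§4 applies: 10 − 2 = 8.
§6 applies (level before this adjustment is 8 < 16, so +1): 8 + 1 = 9.
§7 applies (level before this adjustment is 9 < 12, so +1): 9 + 1 = 10.
Final offense level: 10.
Criminal history: 14 prior points → Category III (11-14).
Level 10 falls in the 1-10 band.
Grid: Level 1-10 × Category III = 64-116 weeks.

64-116 weeks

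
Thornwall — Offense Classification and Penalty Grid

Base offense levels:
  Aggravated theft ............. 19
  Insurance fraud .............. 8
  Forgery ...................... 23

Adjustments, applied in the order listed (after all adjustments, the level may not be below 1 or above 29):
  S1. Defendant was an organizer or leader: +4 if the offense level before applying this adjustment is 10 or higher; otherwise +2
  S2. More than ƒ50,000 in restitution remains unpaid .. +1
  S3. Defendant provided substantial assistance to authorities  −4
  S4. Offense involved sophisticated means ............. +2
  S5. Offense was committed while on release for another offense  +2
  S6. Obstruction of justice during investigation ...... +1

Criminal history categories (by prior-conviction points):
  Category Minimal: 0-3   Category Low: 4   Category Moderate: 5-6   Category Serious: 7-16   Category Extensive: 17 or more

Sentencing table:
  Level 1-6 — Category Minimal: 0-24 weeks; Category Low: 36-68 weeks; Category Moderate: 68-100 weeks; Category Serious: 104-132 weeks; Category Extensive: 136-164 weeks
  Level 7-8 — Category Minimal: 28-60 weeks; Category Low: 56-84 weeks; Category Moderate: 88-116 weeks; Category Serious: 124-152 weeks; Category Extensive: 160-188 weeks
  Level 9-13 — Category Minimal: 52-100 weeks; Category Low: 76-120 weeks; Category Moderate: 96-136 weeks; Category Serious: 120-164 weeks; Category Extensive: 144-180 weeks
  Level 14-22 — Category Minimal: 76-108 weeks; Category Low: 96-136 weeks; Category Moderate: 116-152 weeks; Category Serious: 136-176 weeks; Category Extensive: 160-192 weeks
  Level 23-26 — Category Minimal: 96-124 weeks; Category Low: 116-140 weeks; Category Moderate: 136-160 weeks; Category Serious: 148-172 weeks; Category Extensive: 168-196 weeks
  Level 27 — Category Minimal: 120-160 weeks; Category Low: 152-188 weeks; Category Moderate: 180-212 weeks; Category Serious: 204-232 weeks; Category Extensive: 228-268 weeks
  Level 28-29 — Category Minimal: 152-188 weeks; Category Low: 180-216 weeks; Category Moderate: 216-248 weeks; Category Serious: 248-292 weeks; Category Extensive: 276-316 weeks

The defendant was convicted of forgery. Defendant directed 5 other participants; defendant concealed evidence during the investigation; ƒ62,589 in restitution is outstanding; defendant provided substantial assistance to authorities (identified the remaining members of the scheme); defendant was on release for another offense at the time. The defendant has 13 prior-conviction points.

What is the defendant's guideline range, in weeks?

204-232 weeks

Base offense level for forgery: 23.
S1 applies (level before this adjustment is 23 ≥ 10, so +4): 23 + 4 = 27.
S2 applies: 27 + 1 = 28.
S3 applies: 28 − 4 = 24.
S5 applies: 24 + 2 = 26.
S6 applies: 26 + 1 = 27.
Final offense level: 27.
Criminal history: 13 prior points → Category Serious (7-16).
Level 27 falls in the 27 band.
Grid: Level 27 × Category Serious = 204-232 weeks.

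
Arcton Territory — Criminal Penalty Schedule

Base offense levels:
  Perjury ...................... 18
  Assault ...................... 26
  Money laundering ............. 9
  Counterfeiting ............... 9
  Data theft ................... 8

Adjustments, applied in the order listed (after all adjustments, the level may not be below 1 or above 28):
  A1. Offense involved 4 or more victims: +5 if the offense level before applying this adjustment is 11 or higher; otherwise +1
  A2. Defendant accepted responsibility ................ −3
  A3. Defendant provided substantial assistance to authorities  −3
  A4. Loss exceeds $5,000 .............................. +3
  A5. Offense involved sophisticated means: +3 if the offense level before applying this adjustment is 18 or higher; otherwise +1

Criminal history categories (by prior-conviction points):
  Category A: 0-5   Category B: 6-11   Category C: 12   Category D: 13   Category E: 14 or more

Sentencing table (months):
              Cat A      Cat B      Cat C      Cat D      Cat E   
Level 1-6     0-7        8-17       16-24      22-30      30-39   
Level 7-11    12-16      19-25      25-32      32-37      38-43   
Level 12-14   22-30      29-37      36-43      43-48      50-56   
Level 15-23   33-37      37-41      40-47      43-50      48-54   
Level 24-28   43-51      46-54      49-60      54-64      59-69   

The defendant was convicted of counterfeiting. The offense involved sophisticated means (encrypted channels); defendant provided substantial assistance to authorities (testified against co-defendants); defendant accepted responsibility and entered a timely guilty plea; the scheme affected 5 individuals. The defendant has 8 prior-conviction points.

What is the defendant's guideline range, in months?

8-17 months

Base offense level for counterfeiting: 9.
A1 applies (level before this adjustment is 9 < 11, so +1): 9 + 1 = 10.
A2 applies: 10 − 3 = 7.
A3 applies: 7 − 3 = 4.
A5 applies (level before this adjustment is 4 < 18, so +1): 4 + 1 = 5.
Final offense level: 5.
Criminal history: 8 prior points → Category B (6-11).
Level 5 falls in the 1-6 band.
Grid: Level 1-6 × Category B = 8-17 months.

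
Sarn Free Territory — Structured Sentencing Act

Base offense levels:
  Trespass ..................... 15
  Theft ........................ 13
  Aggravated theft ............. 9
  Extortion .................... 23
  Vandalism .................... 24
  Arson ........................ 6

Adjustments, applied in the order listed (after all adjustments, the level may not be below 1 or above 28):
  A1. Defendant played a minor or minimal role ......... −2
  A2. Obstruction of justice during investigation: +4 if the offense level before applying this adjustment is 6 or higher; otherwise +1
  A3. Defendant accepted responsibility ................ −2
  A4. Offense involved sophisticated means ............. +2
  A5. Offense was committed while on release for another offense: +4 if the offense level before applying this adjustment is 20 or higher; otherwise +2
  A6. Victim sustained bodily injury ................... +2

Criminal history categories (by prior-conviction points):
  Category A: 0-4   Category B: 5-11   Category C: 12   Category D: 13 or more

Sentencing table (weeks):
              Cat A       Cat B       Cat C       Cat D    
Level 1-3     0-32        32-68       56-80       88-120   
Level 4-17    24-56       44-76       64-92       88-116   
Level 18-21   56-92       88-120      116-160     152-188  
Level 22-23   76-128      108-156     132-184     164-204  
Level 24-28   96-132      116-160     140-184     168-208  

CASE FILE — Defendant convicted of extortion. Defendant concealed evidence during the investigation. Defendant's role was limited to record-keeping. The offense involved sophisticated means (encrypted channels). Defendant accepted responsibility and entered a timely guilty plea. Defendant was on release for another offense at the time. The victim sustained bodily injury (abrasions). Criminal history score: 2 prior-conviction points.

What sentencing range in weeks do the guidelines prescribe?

Base offense level for extortion: 23.
A1 applies: 23 − 2 = 21.
A2 applies (level before this adjustment is 21 ≥ 6, so +4): 21 + 4 = 25.
A3 applies: 25 − 2 = 23.
A4 applies: 23 + 2 = 25.
A5 applies (level before this adjustment is 25 ≥ 20, so +4): 25 + 4 = 29.
A6 applies: 29 + 2 = 31.
Level 31 exceeds the maximum of 28; capped at 28.
Final offense level: 28.
Criminal history: 2 prior points → Category A (0-4).
Level 28 falls in the 24-28 band.
Grid: Level 24-28 × Category A = 96-132 weeks.

96-132 weeks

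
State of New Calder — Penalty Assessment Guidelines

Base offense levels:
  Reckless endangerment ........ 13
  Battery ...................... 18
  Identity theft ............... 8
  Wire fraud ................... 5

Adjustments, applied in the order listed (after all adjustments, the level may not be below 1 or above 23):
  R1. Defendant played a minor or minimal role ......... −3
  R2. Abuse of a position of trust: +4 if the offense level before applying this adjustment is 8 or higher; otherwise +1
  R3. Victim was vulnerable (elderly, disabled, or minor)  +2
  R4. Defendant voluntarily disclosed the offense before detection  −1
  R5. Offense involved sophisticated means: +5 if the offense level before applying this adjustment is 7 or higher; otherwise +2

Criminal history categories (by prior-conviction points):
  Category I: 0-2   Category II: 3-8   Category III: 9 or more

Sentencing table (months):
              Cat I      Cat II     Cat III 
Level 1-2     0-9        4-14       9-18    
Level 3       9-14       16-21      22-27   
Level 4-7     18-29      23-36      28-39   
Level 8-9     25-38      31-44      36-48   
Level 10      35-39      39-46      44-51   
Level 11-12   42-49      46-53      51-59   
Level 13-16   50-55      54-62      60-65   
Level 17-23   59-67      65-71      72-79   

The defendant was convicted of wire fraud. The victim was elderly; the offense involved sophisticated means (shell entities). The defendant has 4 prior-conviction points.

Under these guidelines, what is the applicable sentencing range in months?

46-53 months

Base offense level for wire fraud: 5.
R3 applies: 5 + 2 = 7.
R5 applies (level before this adjustment is 7 ≥ 7, so +5): 7 + 5 = 12.
Final offense level: 12.
Criminal history: 4 prior points → Category II (3-8).
Level 12 falls in the 11-12 band.
Grid: Level 11-12 × Category II = 46-53 months.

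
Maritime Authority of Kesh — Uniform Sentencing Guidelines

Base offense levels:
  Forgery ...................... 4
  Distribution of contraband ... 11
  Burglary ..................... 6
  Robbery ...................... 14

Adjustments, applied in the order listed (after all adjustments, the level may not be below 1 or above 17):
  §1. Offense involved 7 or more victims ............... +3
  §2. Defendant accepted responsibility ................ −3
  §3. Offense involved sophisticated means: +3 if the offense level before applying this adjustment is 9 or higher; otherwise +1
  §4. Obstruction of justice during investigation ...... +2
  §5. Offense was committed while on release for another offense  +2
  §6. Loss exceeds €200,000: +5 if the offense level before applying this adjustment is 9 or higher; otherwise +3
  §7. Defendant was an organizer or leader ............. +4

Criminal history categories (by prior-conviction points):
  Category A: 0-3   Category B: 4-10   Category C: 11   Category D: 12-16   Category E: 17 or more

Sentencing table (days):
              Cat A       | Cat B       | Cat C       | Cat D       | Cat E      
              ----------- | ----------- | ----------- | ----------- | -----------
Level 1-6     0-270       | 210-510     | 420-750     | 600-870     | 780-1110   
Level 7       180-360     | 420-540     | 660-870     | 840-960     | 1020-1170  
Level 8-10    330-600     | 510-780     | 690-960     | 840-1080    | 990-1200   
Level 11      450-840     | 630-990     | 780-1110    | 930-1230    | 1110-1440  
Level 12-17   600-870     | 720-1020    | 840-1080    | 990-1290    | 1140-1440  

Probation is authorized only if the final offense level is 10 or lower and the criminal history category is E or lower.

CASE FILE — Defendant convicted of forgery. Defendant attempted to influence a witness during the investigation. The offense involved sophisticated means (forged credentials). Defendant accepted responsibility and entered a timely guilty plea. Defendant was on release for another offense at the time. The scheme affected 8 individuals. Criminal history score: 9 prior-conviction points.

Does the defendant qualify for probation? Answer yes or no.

Yes

Base offense level for forgery: 4.
§1 applies: 4 + 3 = 7.
§2 applies: 7 − 3 = 4.
§3 applies (level before this adjustment is 4 < 9, so +1): 4 + 1 = 5.
§4 applies: 5 + 2 = 7.
§5 applies: 7 + 2 = 9.
Final offense level: 9.
Criminal history: 9 prior points → Category B (4-10).
Level 9 falls in the 8-10 band.
Grid: Level 8-10 × Category B = 510-780 days.
Probation check: level 9 ≤ 10 and category B ≤ E → eligible.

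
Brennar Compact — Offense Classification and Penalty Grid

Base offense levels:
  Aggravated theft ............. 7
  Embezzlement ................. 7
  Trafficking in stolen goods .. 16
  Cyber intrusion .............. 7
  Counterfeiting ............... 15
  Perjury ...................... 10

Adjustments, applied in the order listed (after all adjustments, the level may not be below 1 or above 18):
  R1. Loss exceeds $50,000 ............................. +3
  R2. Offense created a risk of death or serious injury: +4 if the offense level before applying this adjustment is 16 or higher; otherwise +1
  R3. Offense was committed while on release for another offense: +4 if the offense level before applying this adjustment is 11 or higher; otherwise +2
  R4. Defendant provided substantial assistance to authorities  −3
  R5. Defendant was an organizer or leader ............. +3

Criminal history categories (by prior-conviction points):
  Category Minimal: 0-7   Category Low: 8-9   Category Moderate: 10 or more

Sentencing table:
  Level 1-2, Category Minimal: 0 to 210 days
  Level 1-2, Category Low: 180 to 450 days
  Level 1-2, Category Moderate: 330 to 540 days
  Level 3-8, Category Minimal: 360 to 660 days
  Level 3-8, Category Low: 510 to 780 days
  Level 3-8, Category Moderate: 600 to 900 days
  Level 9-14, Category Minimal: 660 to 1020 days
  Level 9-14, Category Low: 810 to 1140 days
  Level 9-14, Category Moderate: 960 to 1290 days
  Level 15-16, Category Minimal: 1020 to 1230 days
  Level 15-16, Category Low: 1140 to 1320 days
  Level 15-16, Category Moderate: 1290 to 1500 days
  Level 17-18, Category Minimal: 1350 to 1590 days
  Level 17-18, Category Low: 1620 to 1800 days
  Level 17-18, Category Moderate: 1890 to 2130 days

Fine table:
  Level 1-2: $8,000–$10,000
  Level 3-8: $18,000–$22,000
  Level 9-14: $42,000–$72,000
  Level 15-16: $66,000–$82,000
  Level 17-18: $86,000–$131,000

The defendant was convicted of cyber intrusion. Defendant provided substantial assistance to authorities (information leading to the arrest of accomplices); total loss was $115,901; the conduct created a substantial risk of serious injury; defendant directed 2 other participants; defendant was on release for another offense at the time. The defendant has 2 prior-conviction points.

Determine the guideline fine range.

Base offense level for cyber intrusion: 7.
R1 applies: 7 + 3 = 10.
R2 applies (level before this adjustment is 10 < 16, so +1): 10 + 1 = 11.
R3 applies (level before this adjustment is 11 ≥ 11, so +4): 11 + 4 = 15.
R4 applies: 15 − 3 = 12.
R5 applies: 12 + 3 = 15.
Final offense level: 15.
Level 15 falls in the 15-16 band.
Fine table: Level 15-16 → $66,000–$82,000.

$66,000–$82,000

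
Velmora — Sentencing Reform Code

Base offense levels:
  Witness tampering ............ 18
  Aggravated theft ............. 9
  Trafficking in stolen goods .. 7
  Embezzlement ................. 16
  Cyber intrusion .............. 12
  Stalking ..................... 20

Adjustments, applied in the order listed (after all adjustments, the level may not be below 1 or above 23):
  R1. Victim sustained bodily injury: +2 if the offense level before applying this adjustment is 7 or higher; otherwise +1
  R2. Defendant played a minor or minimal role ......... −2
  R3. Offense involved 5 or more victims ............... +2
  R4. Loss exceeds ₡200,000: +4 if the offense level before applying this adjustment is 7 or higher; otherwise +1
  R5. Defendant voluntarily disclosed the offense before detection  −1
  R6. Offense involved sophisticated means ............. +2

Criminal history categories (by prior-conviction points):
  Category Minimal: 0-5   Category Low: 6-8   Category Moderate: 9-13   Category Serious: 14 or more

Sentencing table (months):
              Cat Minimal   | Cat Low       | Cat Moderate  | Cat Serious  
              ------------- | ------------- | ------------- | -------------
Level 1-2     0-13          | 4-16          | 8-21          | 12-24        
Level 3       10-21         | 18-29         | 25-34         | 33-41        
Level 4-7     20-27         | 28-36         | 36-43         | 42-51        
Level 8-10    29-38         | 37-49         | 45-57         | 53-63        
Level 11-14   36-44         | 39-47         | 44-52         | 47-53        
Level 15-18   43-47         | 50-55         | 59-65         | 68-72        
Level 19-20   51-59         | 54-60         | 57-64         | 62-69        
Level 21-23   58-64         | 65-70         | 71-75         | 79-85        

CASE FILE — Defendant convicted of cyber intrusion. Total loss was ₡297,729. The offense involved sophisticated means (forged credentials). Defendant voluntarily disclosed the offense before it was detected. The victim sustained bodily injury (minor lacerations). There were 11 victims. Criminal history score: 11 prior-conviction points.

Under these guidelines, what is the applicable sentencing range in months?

Base offense level for cyber intrusion: 12.
R1 applies (level before this adjustment is 12 ≥ 7, so +2): 12 + 2 = 14.
R3 applies: 14 + 2 = 16.
R4 applies (level before this adjustment is 16 ≥ 7, so +4): 16 + 4 = 20.
R5 applies: 20 − 1 = 19.
R6 applies: 19 + 2 = 21.
Final offense level: 21.
Criminal history: 11 prior points → Category Moderate (9-13).
Level 21 falls in the 21-23 band.
Grid: Level 21-23 × Category Moderate = 71-75 months.

71-75 months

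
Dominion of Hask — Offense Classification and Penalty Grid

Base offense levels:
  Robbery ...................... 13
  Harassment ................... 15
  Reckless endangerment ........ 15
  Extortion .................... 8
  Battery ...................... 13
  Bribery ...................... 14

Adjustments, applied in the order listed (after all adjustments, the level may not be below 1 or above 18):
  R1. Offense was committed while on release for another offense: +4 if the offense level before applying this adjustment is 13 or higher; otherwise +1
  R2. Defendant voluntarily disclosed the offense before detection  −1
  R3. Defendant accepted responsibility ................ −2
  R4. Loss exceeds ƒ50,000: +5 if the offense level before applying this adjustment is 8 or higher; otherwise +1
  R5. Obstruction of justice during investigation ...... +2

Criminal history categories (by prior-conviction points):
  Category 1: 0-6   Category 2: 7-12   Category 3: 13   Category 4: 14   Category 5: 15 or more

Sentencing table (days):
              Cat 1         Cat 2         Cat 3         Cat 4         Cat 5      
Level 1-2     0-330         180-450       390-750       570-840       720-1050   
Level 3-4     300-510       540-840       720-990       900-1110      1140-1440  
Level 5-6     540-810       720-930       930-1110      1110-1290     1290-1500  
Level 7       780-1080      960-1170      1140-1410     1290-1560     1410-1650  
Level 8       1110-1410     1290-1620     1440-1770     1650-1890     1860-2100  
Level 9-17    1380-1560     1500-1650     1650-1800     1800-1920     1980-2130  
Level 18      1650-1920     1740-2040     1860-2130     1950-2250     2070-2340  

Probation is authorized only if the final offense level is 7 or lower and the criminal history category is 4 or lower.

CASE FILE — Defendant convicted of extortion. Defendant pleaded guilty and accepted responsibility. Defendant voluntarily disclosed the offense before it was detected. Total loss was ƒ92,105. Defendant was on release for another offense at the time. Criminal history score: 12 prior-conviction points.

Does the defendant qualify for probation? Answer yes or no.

Base offense level for extortion: 8.
R1 applies (level before this adjustment is 8 < 13, so +1): 8 + 1 = 9.
R2 applies: 9 − 1 = 8.
R3 applies: 8 − 2 = 6.
R4 applies (level before this adjustment is 6 < 8, so +1): 6 + 1 = 7.
R5 does not apply.
Final offense level: 7.
Criminal history: 12 prior points → Category 2 (7-12).
Level 7 falls in the 7 band.
Grid: Level 7 × Category 2 = 960-1170 days.
Probation check: level 7 ≤ 7 and category 2 ≤ 4 → eligible.

Yes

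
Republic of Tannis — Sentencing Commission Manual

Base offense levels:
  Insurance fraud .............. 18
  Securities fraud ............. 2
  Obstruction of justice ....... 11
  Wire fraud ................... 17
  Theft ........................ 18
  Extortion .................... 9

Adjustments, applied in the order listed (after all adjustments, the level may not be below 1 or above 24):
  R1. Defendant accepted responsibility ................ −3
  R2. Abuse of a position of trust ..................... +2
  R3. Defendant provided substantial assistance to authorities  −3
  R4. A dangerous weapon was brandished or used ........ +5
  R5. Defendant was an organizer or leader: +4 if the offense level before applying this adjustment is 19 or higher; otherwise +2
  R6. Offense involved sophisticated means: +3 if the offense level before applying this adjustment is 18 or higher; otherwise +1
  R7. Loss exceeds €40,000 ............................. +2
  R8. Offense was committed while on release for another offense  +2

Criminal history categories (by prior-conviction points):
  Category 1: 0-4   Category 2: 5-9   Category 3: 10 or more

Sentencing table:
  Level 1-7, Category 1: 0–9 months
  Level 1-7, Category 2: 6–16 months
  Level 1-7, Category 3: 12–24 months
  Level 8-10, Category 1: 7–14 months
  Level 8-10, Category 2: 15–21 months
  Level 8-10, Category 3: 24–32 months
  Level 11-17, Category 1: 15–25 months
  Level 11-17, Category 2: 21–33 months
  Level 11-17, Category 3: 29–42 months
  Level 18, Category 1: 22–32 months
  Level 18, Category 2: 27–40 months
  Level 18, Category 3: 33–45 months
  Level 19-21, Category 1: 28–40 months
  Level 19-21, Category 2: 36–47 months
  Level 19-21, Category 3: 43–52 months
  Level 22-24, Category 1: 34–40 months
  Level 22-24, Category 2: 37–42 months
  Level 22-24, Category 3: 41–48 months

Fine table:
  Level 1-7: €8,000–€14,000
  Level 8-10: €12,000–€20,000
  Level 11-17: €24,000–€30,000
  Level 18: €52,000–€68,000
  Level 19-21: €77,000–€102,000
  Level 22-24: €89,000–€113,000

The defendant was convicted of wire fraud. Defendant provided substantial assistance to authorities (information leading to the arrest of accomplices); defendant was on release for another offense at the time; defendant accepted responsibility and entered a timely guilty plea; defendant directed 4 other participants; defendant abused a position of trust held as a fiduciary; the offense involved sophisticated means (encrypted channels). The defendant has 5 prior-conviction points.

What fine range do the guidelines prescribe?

Base offense level for wire fraud: 17.
R1 applies: 17 − 3 = 14.
R2 applies: 14 + 2 = 16.
R3 applies: 16 − 3 = 13.
R4 does not apply.
R5 applies (level before this adjustment is 13 < 19, so +2): 13 + 2 = 15.
R6 applies (level before this adjustment is 15 < 18, so +1): 15 + 1 = 16.
R8 applies: 16 + 2 = 18.
Final offense level: 18.
Level 18 falls in the 18 band.
Fine table: Level 18 → €52,000–€68,000.

€52,000–€68,000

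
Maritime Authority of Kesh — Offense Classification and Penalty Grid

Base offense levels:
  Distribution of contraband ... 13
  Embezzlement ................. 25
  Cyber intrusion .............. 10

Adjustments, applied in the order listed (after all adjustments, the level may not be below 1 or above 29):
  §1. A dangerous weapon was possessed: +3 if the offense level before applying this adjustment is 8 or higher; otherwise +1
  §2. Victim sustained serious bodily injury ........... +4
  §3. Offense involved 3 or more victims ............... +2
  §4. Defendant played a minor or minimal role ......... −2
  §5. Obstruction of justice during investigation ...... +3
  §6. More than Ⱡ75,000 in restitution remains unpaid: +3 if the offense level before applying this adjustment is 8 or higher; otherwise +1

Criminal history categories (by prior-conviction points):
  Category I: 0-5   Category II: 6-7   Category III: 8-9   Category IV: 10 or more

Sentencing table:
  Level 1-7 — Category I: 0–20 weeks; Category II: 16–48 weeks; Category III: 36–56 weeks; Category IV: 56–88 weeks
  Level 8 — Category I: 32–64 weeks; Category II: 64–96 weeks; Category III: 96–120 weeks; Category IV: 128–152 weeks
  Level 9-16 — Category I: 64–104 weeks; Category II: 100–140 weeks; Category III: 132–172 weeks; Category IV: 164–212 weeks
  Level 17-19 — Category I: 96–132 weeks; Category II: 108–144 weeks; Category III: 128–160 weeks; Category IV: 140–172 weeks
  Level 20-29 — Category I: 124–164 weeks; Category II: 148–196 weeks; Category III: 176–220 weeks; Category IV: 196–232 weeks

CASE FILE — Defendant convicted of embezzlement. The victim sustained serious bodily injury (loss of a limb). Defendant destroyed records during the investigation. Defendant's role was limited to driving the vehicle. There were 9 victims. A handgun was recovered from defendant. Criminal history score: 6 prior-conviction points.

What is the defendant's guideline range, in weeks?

148-196 weeks

Base offense level for embezzlement: 25.
§1 applies (level before this adjustment is 25 ≥ 8, so +3): 25 + 3 = 28.
§2 applies: 28 + 4 = 32.
§3 applies: 32 + 2 = 34.
§4 applies: 34 − 2 = 32.
§5 applies: 32 + 3 = 35.
§6 does not apply.
Level 35 exceeds the maximum of 29; capped at 29.
Final offense level: 29.
Criminal history: 6 prior points → Category II (6-7).
Level 29 falls in the 20-29 band.
Grid: Level 20-29 × Category II = 148-196 weeks.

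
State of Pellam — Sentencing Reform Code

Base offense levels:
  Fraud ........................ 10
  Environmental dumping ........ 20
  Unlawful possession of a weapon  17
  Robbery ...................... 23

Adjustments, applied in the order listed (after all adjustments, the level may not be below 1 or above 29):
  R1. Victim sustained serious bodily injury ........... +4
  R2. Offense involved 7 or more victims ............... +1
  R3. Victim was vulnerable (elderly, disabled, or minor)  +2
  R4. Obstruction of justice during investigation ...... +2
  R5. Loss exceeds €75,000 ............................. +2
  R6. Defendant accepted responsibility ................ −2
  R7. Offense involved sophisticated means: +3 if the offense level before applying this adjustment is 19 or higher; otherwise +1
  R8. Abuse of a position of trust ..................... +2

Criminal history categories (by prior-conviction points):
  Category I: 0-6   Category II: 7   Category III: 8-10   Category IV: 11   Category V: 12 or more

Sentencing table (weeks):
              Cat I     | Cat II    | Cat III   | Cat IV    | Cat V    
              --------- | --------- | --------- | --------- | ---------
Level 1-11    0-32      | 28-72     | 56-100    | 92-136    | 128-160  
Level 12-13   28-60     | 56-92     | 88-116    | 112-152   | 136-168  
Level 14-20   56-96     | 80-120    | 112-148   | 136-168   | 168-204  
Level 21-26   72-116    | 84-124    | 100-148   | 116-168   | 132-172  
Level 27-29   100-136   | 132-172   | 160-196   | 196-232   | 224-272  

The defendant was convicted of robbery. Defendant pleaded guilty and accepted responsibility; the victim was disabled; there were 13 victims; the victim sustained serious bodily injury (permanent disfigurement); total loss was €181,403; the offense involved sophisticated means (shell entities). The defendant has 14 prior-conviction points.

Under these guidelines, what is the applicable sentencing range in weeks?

224-272 weeks

Base offense level for robbery: 23.
R1 applies: 23 + 4 = 27.
R2 applies: 27 + 1 = 28.
R3 applies: 28 + 2 = 30.
R4 does not apply.
R5 applies: 30 + 2 = 32.
R6 applies: 32 − 2 = 30.
R7 applies (level before this adjustment is 30 ≥ 19, so +3): 30 + 3 = 33.
R8 does not apply.
Level 33 exceeds the maximum of 29; capped at 29.
Final offense level: 29.
Criminal history: 14 prior points → Category V (12+).
Level 29 falls in the 27-29 band.
Grid: Level 27-29 × Category V = 224-272 weeks.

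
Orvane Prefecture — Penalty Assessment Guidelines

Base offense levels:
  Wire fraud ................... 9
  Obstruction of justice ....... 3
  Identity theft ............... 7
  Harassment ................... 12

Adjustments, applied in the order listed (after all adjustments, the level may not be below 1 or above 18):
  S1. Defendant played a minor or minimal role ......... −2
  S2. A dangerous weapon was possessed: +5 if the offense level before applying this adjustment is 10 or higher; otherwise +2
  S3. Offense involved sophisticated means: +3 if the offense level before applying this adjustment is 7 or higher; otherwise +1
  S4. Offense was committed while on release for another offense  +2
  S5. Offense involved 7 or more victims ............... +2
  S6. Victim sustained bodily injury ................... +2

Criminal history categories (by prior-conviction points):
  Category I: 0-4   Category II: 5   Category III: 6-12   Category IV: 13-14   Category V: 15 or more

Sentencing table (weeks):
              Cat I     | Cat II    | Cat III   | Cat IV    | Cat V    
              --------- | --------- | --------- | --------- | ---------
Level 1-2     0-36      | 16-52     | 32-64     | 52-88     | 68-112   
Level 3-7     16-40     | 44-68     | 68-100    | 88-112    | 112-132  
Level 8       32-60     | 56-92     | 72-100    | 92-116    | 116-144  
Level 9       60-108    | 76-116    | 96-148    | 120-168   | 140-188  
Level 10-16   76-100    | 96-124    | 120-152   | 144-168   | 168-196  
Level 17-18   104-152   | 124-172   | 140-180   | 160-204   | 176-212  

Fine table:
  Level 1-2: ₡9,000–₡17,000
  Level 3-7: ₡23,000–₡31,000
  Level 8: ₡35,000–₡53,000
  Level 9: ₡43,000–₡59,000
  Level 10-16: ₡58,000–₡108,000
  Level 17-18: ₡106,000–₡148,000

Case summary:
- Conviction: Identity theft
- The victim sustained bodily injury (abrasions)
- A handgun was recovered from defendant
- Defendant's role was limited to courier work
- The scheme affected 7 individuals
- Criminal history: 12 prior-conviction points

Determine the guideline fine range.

₡58,000–₡108,000

Base offense level for identity theft: 7.
S1 applies: 7 − 2 = 5.
S2 applies (level before this adjustment is 5 < 10, so +2): 5 + 2 = 7.
S3 does not apply.
S5 applies: 7 + 2 = 9.
S6 applies: 9 + 2 = 11.
Final offense level: 11.
Level 11 falls in the 10-16 band.
Fine table: Level 10-16 → ₡58,000–₡108,000.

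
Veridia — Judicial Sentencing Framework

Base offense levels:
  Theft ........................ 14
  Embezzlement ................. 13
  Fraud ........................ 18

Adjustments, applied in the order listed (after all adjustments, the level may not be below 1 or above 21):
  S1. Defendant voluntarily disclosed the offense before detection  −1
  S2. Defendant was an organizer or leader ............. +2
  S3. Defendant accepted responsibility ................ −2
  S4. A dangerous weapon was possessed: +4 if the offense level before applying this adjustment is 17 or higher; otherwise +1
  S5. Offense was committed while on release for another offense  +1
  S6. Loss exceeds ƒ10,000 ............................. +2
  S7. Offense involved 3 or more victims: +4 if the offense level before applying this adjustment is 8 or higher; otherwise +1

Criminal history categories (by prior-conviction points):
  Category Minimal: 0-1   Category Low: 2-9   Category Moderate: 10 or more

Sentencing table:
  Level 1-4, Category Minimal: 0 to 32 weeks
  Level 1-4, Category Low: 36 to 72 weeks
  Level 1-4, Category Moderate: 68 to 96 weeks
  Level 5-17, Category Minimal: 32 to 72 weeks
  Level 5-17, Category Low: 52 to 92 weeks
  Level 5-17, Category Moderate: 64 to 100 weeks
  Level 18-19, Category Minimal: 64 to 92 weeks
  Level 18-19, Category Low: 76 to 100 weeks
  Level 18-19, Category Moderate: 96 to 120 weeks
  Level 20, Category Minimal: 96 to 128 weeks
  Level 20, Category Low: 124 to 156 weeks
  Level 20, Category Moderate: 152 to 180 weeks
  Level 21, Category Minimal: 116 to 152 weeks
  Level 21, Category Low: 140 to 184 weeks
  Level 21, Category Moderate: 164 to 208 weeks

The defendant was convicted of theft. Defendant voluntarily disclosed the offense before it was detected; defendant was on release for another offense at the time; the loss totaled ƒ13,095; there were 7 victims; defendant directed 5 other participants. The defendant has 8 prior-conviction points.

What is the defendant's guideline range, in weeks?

140-184 weeks

Base offense level for theft: 14.
S1 applies: 14 − 1 = 13.
S2 applies: 13 + 2 = 15.
S5 applies: 15 + 1 = 16.
S6 applies: 16 + 2 = 18.
S7 applies (level before this adjustment is 18 ≥ 8, so +4): 18 + 4 = 22.
Level 22 exceeds the maximum of 21; capped at 21.
Final offense level: 21.
Criminal history: 8 prior points → Category Low (2-9).
Level 21 falls in the 21 band.
Grid: Level 21 × Category Low = 140-184 weeks.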